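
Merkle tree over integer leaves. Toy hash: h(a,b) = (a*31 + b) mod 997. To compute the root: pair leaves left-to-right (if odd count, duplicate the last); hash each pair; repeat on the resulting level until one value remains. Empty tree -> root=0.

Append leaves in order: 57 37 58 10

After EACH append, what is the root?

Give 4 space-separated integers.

After append 57 (leaves=[57]):
  L0: [57]
  root=57
After append 37 (leaves=[57, 37]):
  L0: [57, 37]
  L1: h(57,37)=(57*31+37)%997=807 -> [807]
  root=807
After append 58 (leaves=[57, 37, 58]):
  L0: [57, 37, 58]
  L1: h(57,37)=(57*31+37)%997=807 h(58,58)=(58*31+58)%997=859 -> [807, 859]
  L2: h(807,859)=(807*31+859)%997=951 -> [951]
  root=951
After append 10 (leaves=[57, 37, 58, 10]):
  L0: [57, 37, 58, 10]
  L1: h(57,37)=(57*31+37)%997=807 h(58,10)=(58*31+10)%997=811 -> [807, 811]
  L2: h(807,811)=(807*31+811)%997=903 -> [903]
  root=903

Answer: 57 807 951 903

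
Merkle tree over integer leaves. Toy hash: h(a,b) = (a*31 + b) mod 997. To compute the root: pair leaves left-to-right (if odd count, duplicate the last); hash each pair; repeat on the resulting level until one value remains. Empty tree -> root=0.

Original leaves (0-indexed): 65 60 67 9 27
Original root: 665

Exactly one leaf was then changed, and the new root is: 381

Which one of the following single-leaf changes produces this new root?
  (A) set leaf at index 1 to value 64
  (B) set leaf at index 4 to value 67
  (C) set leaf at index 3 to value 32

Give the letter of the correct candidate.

Answer: C

Derivation:
Original leaves: [65, 60, 67, 9, 27]
Target new root: 381
Try each candidate change and compute the resulting root:
Candidate A: set leaf[1] = 64 -> leaves = [65, 64, 67, 9, 27]
  L0: [65, 64, 67, 9, 27]
  L1: h(65,64)=(65*31+64)%997=85 h(67,9)=(67*31+9)%997=92 h(27,27)=(27*31+27)%997=864 -> [85, 92, 864]
  L2: h(85,92)=(85*31+92)%997=733 h(864,864)=(864*31+864)%997=729 -> [733, 729]
  L3: h(733,729)=(733*31+729)%997=521 -> [521]
  root = 521 != target 381
Candidate B: set leaf[4] = 67 -> leaves = [65, 60, 67, 9, 67]
  L0: [65, 60, 67, 9, 67]
  L1: h(65,60)=(65*31+60)%997=81 h(67,9)=(67*31+9)%997=92 h(67,67)=(67*31+67)%997=150 -> [81, 92, 150]
  L2: h(81,92)=(81*31+92)%997=609 h(150,150)=(150*31+150)%997=812 -> [609, 812]
  L3: h(609,812)=(609*31+812)%997=748 -> [748]
  root = 748 != target 381
Candidate C: set leaf[3] = 32 -> leaves = [65, 60, 67, 32, 27]
  L0: [65, 60, 67, 32, 27]
  L1: h(65,60)=(65*31+60)%997=81 h(67,32)=(67*31+32)%997=115 h(27,27)=(27*31+27)%997=864 -> [81, 115, 864]
  L2: h(81,115)=(81*31+115)%997=632 h(864,864)=(864*31+864)%997=729 -> [632, 729]
  L3: h(632,729)=(632*31+729)%997=381 -> [381]
  root = 381 == target 381  ** MATCH **
Candidate C produces the target root.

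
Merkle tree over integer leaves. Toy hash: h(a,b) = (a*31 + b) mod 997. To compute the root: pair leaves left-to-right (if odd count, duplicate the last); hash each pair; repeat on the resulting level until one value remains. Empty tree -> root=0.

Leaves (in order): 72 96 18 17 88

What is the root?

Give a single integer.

Answer: 201

Derivation:
L0: [72, 96, 18, 17, 88]
L1: h(72,96)=(72*31+96)%997=334 h(18,17)=(18*31+17)%997=575 h(88,88)=(88*31+88)%997=822 -> [334, 575, 822]
L2: h(334,575)=(334*31+575)%997=959 h(822,822)=(822*31+822)%997=382 -> [959, 382]
L3: h(959,382)=(959*31+382)%997=201 -> [201]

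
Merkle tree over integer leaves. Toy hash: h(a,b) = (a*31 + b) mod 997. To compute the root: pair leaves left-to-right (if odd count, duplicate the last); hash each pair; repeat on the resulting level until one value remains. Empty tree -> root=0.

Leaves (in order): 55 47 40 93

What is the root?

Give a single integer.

Answer: 810

Derivation:
L0: [55, 47, 40, 93]
L1: h(55,47)=(55*31+47)%997=755 h(40,93)=(40*31+93)%997=336 -> [755, 336]
L2: h(755,336)=(755*31+336)%997=810 -> [810]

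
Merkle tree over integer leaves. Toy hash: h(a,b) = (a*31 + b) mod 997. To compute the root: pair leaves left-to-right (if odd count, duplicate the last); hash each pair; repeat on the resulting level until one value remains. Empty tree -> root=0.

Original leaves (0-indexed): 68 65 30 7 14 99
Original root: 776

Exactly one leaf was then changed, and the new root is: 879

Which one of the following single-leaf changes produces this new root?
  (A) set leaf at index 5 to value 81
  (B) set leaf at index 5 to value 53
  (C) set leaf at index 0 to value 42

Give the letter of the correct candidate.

Original leaves: [68, 65, 30, 7, 14, 99]
Target new root: 879
Try each candidate change and compute the resulting root:
Candidate A: set leaf[5] = 81 -> leaves = [68, 65, 30, 7, 14, 81]
  L0: [68, 65, 30, 7, 14, 81]
  L1: h(68,65)=(68*31+65)%997=179 h(30,7)=(30*31+7)%997=937 h(14,81)=(14*31+81)%997=515 -> [179, 937, 515]
  L2: h(179,937)=(179*31+937)%997=504 h(515,515)=(515*31+515)%997=528 -> [504, 528]
  L3: h(504,528)=(504*31+528)%997=200 -> [200]
  root = 200 != target 879
Candidate B: set leaf[5] = 53 -> leaves = [68, 65, 30, 7, 14, 53]
  L0: [68, 65, 30, 7, 14, 53]
  L1: h(68,65)=(68*31+65)%997=179 h(30,7)=(30*31+7)%997=937 h(14,53)=(14*31+53)%997=487 -> [179, 937, 487]
  L2: h(179,937)=(179*31+937)%997=504 h(487,487)=(487*31+487)%997=629 -> [504, 629]
  L3: h(504,629)=(504*31+629)%997=301 -> [301]
  root = 301 != target 879
Candidate C: set leaf[0] = 42 -> leaves = [42, 65, 30, 7, 14, 99]
  L0: [42, 65, 30, 7, 14, 99]
  L1: h(42,65)=(42*31+65)%997=370 h(30,7)=(30*31+7)%997=937 h(14,99)=(14*31+99)%997=533 -> [370, 937, 533]
  L2: h(370,937)=(370*31+937)%997=443 h(533,533)=(533*31+533)%997=107 -> [443, 107]
  L3: h(443,107)=(443*31+107)%997=879 -> [879]
  root = 879 == target 879  ** MATCH **
Candidate C produces the target root.

Answer: C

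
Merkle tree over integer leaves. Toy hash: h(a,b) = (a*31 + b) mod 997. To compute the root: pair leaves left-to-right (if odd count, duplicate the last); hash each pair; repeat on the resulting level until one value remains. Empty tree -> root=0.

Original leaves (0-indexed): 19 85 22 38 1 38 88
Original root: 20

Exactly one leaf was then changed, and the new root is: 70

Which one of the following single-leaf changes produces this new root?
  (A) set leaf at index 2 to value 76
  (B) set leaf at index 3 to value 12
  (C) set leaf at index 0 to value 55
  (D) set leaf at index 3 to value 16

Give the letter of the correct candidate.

Original leaves: [19, 85, 22, 38, 1, 38, 88]
Target new root: 70
Try each candidate change and compute the resulting root:
Candidate A: set leaf[2] = 76 -> leaves = [19, 85, 76, 38, 1, 38, 88]
  L0: [19, 85, 76, 38, 1, 38, 88]
  L1: h(19,85)=(19*31+85)%997=674 h(76,38)=(76*31+38)%997=400 h(1,38)=(1*31+38)%997=69 h(88,88)=(88*31+88)%997=822 -> [674, 400, 69, 822]
  L2: h(674,400)=(674*31+400)%997=357 h(69,822)=(69*31+822)%997=967 -> [357, 967]
  L3: h(357,967)=(357*31+967)%997=70 -> [70]
  root = 70 == target 70  ** MATCH **
Candidate B: set leaf[3] = 12 -> leaves = [19, 85, 22, 12, 1, 38, 88]
  L0: [19, 85, 22, 12, 1, 38, 88]
  L1: h(19,85)=(19*31+85)%997=674 h(22,12)=(22*31+12)%997=694 h(1,38)=(1*31+38)%997=69 h(88,88)=(88*31+88)%997=822 -> [674, 694, 69, 822]
  L2: h(674,694)=(674*31+694)%997=651 h(69,822)=(69*31+822)%997=967 -> [651, 967]
  L3: h(651,967)=(651*31+967)%997=211 -> [211]
  root = 211 != target 70
Candidate C: set leaf[0] = 55 -> leaves = [55, 85, 22, 38, 1, 38, 88]
  L0: [55, 85, 22, 38, 1, 38, 88]
  L1: h(55,85)=(55*31+85)%997=793 h(22,38)=(22*31+38)%997=720 h(1,38)=(1*31+38)%997=69 h(88,88)=(88*31+88)%997=822 -> [793, 720, 69, 822]
  L2: h(793,720)=(793*31+720)%997=378 h(69,822)=(69*31+822)%997=967 -> [378, 967]
  L3: h(378,967)=(378*31+967)%997=721 -> [721]
  root = 721 != target 70
Candidate D: set leaf[3] = 16 -> leaves = [19, 85, 22, 16, 1, 38, 88]
  L0: [19, 85, 22, 16, 1, 38, 88]
  L1: h(19,85)=(19*31+85)%997=674 h(22,16)=(22*31+16)%997=698 h(1,38)=(1*31+38)%997=69 h(88,88)=(88*31+88)%997=822 -> [674, 698, 69, 822]
  L2: h(674,698)=(674*31+698)%997=655 h(69,822)=(69*31+822)%997=967 -> [655, 967]
  L3: h(655,967)=(655*31+967)%997=335 -> [335]
  root = 335 != target 70
Candidate A produces the target root.

Answer: A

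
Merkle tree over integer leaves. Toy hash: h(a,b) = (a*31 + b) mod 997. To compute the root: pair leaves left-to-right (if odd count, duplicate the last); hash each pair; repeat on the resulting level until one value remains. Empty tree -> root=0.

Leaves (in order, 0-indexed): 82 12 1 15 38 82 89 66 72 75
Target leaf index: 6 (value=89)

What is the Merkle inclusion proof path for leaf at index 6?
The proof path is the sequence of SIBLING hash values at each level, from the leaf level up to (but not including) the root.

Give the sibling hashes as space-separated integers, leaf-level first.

L0 (leaves): [82, 12, 1, 15, 38, 82, 89, 66, 72, 75], target index=6
L1: h(82,12)=(82*31+12)%997=560 [pair 0] h(1,15)=(1*31+15)%997=46 [pair 1] h(38,82)=(38*31+82)%997=263 [pair 2] h(89,66)=(89*31+66)%997=831 [pair 3] h(72,75)=(72*31+75)%997=313 [pair 4] -> [560, 46, 263, 831, 313]
  Sibling for proof at L0: 66
L2: h(560,46)=(560*31+46)%997=457 [pair 0] h(263,831)=(263*31+831)%997=11 [pair 1] h(313,313)=(313*31+313)%997=46 [pair 2] -> [457, 11, 46]
  Sibling for proof at L1: 263
L3: h(457,11)=(457*31+11)%997=220 [pair 0] h(46,46)=(46*31+46)%997=475 [pair 1] -> [220, 475]
  Sibling for proof at L2: 457
L4: h(220,475)=(220*31+475)%997=316 [pair 0] -> [316]
  Sibling for proof at L3: 475
Root: 316
Proof path (sibling hashes from leaf to root): [66, 263, 457, 475]

Answer: 66 263 457 475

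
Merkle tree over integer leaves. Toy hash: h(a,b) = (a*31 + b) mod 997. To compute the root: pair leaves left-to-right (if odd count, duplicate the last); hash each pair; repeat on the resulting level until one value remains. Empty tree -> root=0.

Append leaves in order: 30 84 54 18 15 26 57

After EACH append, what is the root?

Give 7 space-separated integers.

After append 30 (leaves=[30]):
  L0: [30]
  root=30
After append 84 (leaves=[30, 84]):
  L0: [30, 84]
  L1: h(30,84)=(30*31+84)%997=17 -> [17]
  root=17
After append 54 (leaves=[30, 84, 54]):
  L0: [30, 84, 54]
  L1: h(30,84)=(30*31+84)%997=17 h(54,54)=(54*31+54)%997=731 -> [17, 731]
  L2: h(17,731)=(17*31+731)%997=261 -> [261]
  root=261
After append 18 (leaves=[30, 84, 54, 18]):
  L0: [30, 84, 54, 18]
  L1: h(30,84)=(30*31+84)%997=17 h(54,18)=(54*31+18)%997=695 -> [17, 695]
  L2: h(17,695)=(17*31+695)%997=225 -> [225]
  root=225
After append 15 (leaves=[30, 84, 54, 18, 15]):
  L0: [30, 84, 54, 18, 15]
  L1: h(30,84)=(30*31+84)%997=17 h(54,18)=(54*31+18)%997=695 h(15,15)=(15*31+15)%997=480 -> [17, 695, 480]
  L2: h(17,695)=(17*31+695)%997=225 h(480,480)=(480*31+480)%997=405 -> [225, 405]
  L3: h(225,405)=(225*31+405)%997=401 -> [401]
  root=401
After append 26 (leaves=[30, 84, 54, 18, 15, 26]):
  L0: [30, 84, 54, 18, 15, 26]
  L1: h(30,84)=(30*31+84)%997=17 h(54,18)=(54*31+18)%997=695 h(15,26)=(15*31+26)%997=491 -> [17, 695, 491]
  L2: h(17,695)=(17*31+695)%997=225 h(491,491)=(491*31+491)%997=757 -> [225, 757]
  L3: h(225,757)=(225*31+757)%997=753 -> [753]
  root=753
After append 57 (leaves=[30, 84, 54, 18, 15, 26, 57]):
  L0: [30, 84, 54, 18, 15, 26, 57]
  L1: h(30,84)=(30*31+84)%997=17 h(54,18)=(54*31+18)%997=695 h(15,26)=(15*31+26)%997=491 h(57,57)=(57*31+57)%997=827 -> [17, 695, 491, 827]
  L2: h(17,695)=(17*31+695)%997=225 h(491,827)=(491*31+827)%997=96 -> [225, 96]
  L3: h(225,96)=(225*31+96)%997=92 -> [92]
  root=92

Answer: 30 17 261 225 401 753 92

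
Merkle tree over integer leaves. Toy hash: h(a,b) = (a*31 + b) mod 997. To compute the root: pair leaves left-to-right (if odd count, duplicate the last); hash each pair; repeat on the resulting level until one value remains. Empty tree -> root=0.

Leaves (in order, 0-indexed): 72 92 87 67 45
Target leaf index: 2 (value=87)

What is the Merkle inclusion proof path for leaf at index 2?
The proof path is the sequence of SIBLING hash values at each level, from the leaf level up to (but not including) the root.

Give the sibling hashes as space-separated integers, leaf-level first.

L0 (leaves): [72, 92, 87, 67, 45], target index=2
L1: h(72,92)=(72*31+92)%997=330 [pair 0] h(87,67)=(87*31+67)%997=770 [pair 1] h(45,45)=(45*31+45)%997=443 [pair 2] -> [330, 770, 443]
  Sibling for proof at L0: 67
L2: h(330,770)=(330*31+770)%997=33 [pair 0] h(443,443)=(443*31+443)%997=218 [pair 1] -> [33, 218]
  Sibling for proof at L1: 330
L3: h(33,218)=(33*31+218)%997=244 [pair 0] -> [244]
  Sibling for proof at L2: 218
Root: 244
Proof path (sibling hashes from leaf to root): [67, 330, 218]

Answer: 67 330 218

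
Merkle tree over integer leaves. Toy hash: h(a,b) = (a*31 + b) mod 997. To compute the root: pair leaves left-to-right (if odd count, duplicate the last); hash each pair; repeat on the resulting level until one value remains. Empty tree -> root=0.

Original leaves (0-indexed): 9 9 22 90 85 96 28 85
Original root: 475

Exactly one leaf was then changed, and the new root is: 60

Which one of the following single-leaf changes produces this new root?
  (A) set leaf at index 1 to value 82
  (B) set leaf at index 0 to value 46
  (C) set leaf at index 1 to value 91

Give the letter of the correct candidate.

Original leaves: [9, 9, 22, 90, 85, 96, 28, 85]
Target new root: 60
Try each candidate change and compute the resulting root:
Candidate A: set leaf[1] = 82 -> leaves = [9, 82, 22, 90, 85, 96, 28, 85]
  L0: [9, 82, 22, 90, 85, 96, 28, 85]
  L1: h(9,82)=(9*31+82)%997=361 h(22,90)=(22*31+90)%997=772 h(85,96)=(85*31+96)%997=737 h(28,85)=(28*31+85)%997=953 -> [361, 772, 737, 953]
  L2: h(361,772)=(361*31+772)%997=996 h(737,953)=(737*31+953)%997=869 -> [996, 869]
  L3: h(996,869)=(996*31+869)%997=838 -> [838]
  root = 838 != target 60
Candidate B: set leaf[0] = 46 -> leaves = [46, 9, 22, 90, 85, 96, 28, 85]
  L0: [46, 9, 22, 90, 85, 96, 28, 85]
  L1: h(46,9)=(46*31+9)%997=438 h(22,90)=(22*31+90)%997=772 h(85,96)=(85*31+96)%997=737 h(28,85)=(28*31+85)%997=953 -> [438, 772, 737, 953]
  L2: h(438,772)=(438*31+772)%997=392 h(737,953)=(737*31+953)%997=869 -> [392, 869]
  L3: h(392,869)=(392*31+869)%997=60 -> [60]
  root = 60 == target 60  ** MATCH **
Candidate C: set leaf[1] = 91 -> leaves = [9, 91, 22, 90, 85, 96, 28, 85]
  L0: [9, 91, 22, 90, 85, 96, 28, 85]
  L1: h(9,91)=(9*31+91)%997=370 h(22,90)=(22*31+90)%997=772 h(85,96)=(85*31+96)%997=737 h(28,85)=(28*31+85)%997=953 -> [370, 772, 737, 953]
  L2: h(370,772)=(370*31+772)%997=278 h(737,953)=(737*31+953)%997=869 -> [278, 869]
  L3: h(278,869)=(278*31+869)%997=514 -> [514]
  root = 514 != target 60
Candidate B produces the target root.

Answer: B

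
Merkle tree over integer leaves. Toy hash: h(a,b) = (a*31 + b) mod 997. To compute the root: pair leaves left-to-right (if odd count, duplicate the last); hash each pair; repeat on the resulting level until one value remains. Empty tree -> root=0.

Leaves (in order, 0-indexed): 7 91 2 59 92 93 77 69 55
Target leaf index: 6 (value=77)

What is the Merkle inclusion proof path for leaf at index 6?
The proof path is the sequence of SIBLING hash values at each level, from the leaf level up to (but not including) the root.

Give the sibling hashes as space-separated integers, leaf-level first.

Answer: 69 951 696 661

Derivation:
L0 (leaves): [7, 91, 2, 59, 92, 93, 77, 69, 55], target index=6
L1: h(7,91)=(7*31+91)%997=308 [pair 0] h(2,59)=(2*31+59)%997=121 [pair 1] h(92,93)=(92*31+93)%997=951 [pair 2] h(77,69)=(77*31+69)%997=462 [pair 3] h(55,55)=(55*31+55)%997=763 [pair 4] -> [308, 121, 951, 462, 763]
  Sibling for proof at L0: 69
L2: h(308,121)=(308*31+121)%997=696 [pair 0] h(951,462)=(951*31+462)%997=33 [pair 1] h(763,763)=(763*31+763)%997=488 [pair 2] -> [696, 33, 488]
  Sibling for proof at L1: 951
L3: h(696,33)=(696*31+33)%997=672 [pair 0] h(488,488)=(488*31+488)%997=661 [pair 1] -> [672, 661]
  Sibling for proof at L2: 696
L4: h(672,661)=(672*31+661)%997=556 [pair 0] -> [556]
  Sibling for proof at L3: 661
Root: 556
Proof path (sibling hashes from leaf to root): [69, 951, 696, 661]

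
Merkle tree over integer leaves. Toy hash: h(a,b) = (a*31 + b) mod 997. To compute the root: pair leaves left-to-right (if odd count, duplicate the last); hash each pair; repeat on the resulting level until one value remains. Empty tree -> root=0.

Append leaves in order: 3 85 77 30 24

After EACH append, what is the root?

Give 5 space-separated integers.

After append 3 (leaves=[3]):
  L0: [3]
  root=3
After append 85 (leaves=[3, 85]):
  L0: [3, 85]
  L1: h(3,85)=(3*31+85)%997=178 -> [178]
  root=178
After append 77 (leaves=[3, 85, 77]):
  L0: [3, 85, 77]
  L1: h(3,85)=(3*31+85)%997=178 h(77,77)=(77*31+77)%997=470 -> [178, 470]
  L2: h(178,470)=(178*31+470)%997=6 -> [6]
  root=6
After append 30 (leaves=[3, 85, 77, 30]):
  L0: [3, 85, 77, 30]
  L1: h(3,85)=(3*31+85)%997=178 h(77,30)=(77*31+30)%997=423 -> [178, 423]
  L2: h(178,423)=(178*31+423)%997=956 -> [956]
  root=956
After append 24 (leaves=[3, 85, 77, 30, 24]):
  L0: [3, 85, 77, 30, 24]
  L1: h(3,85)=(3*31+85)%997=178 h(77,30)=(77*31+30)%997=423 h(24,24)=(24*31+24)%997=768 -> [178, 423, 768]
  L2: h(178,423)=(178*31+423)%997=956 h(768,768)=(768*31+768)%997=648 -> [956, 648]
  L3: h(956,648)=(956*31+648)%997=374 -> [374]
  root=374

Answer: 3 178 6 956 374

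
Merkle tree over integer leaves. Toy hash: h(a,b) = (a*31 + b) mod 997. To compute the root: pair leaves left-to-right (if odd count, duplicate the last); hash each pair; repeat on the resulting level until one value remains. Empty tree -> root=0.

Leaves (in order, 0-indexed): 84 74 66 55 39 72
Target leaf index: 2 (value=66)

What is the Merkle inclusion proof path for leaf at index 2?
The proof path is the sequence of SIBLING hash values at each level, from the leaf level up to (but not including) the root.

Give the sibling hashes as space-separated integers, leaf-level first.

L0 (leaves): [84, 74, 66, 55, 39, 72], target index=2
L1: h(84,74)=(84*31+74)%997=684 [pair 0] h(66,55)=(66*31+55)%997=107 [pair 1] h(39,72)=(39*31+72)%997=284 [pair 2] -> [684, 107, 284]
  Sibling for proof at L0: 55
L2: h(684,107)=(684*31+107)%997=374 [pair 0] h(284,284)=(284*31+284)%997=115 [pair 1] -> [374, 115]
  Sibling for proof at L1: 684
L3: h(374,115)=(374*31+115)%997=742 [pair 0] -> [742]
  Sibling for proof at L2: 115
Root: 742
Proof path (sibling hashes from leaf to root): [55, 684, 115]

Answer: 55 684 115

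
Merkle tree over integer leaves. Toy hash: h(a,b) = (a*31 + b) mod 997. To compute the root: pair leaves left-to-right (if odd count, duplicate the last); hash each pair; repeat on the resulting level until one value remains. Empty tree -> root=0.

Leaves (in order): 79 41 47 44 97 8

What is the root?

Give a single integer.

L0: [79, 41, 47, 44, 97, 8]
L1: h(79,41)=(79*31+41)%997=496 h(47,44)=(47*31+44)%997=504 h(97,8)=(97*31+8)%997=24 -> [496, 504, 24]
L2: h(496,504)=(496*31+504)%997=925 h(24,24)=(24*31+24)%997=768 -> [925, 768]
L3: h(925,768)=(925*31+768)%997=530 -> [530]

Answer: 530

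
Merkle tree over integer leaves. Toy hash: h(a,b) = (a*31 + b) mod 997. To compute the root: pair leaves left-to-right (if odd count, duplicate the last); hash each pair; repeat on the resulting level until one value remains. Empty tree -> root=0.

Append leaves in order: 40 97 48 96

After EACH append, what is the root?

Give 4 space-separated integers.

Answer: 40 340 112 160

Derivation:
After append 40 (leaves=[40]):
  L0: [40]
  root=40
After append 97 (leaves=[40, 97]):
  L0: [40, 97]
  L1: h(40,97)=(40*31+97)%997=340 -> [340]
  root=340
After append 48 (leaves=[40, 97, 48]):
  L0: [40, 97, 48]
  L1: h(40,97)=(40*31+97)%997=340 h(48,48)=(48*31+48)%997=539 -> [340, 539]
  L2: h(340,539)=(340*31+539)%997=112 -> [112]
  root=112
After append 96 (leaves=[40, 97, 48, 96]):
  L0: [40, 97, 48, 96]
  L1: h(40,97)=(40*31+97)%997=340 h(48,96)=(48*31+96)%997=587 -> [340, 587]
  L2: h(340,587)=(340*31+587)%997=160 -> [160]
  root=160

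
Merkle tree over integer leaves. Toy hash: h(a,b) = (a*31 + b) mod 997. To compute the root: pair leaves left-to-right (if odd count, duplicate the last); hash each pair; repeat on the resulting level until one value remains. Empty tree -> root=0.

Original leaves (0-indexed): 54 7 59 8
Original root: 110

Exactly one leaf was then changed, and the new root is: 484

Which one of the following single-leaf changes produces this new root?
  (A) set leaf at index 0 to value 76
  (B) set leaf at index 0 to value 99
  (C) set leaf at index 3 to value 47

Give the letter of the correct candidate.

Answer: B

Derivation:
Original leaves: [54, 7, 59, 8]
Target new root: 484
Try each candidate change and compute the resulting root:
Candidate A: set leaf[0] = 76 -> leaves = [76, 7, 59, 8]
  L0: [76, 7, 59, 8]
  L1: h(76,7)=(76*31+7)%997=369 h(59,8)=(59*31+8)%997=840 -> [369, 840]
  L2: h(369,840)=(369*31+840)%997=315 -> [315]
  root = 315 != target 484
Candidate B: set leaf[0] = 99 -> leaves = [99, 7, 59, 8]
  L0: [99, 7, 59, 8]
  L1: h(99,7)=(99*31+7)%997=85 h(59,8)=(59*31+8)%997=840 -> [85, 840]
  L2: h(85,840)=(85*31+840)%997=484 -> [484]
  root = 484 == target 484  ** MATCH **
Candidate C: set leaf[3] = 47 -> leaves = [54, 7, 59, 47]
  L0: [54, 7, 59, 47]
  L1: h(54,7)=(54*31+7)%997=684 h(59,47)=(59*31+47)%997=879 -> [684, 879]
  L2: h(684,879)=(684*31+879)%997=149 -> [149]
  root = 149 != target 484
Candidate B produces the target root.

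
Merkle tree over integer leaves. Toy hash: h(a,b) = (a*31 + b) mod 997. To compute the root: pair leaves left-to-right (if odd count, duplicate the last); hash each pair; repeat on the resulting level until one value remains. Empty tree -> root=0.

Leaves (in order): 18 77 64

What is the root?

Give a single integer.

Answer: 796

Derivation:
L0: [18, 77, 64]
L1: h(18,77)=(18*31+77)%997=635 h(64,64)=(64*31+64)%997=54 -> [635, 54]
L2: h(635,54)=(635*31+54)%997=796 -> [796]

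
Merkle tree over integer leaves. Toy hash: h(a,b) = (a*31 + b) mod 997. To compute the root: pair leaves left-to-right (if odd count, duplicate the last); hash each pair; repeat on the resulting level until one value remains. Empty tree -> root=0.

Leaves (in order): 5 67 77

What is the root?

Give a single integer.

Answer: 373

Derivation:
L0: [5, 67, 77]
L1: h(5,67)=(5*31+67)%997=222 h(77,77)=(77*31+77)%997=470 -> [222, 470]
L2: h(222,470)=(222*31+470)%997=373 -> [373]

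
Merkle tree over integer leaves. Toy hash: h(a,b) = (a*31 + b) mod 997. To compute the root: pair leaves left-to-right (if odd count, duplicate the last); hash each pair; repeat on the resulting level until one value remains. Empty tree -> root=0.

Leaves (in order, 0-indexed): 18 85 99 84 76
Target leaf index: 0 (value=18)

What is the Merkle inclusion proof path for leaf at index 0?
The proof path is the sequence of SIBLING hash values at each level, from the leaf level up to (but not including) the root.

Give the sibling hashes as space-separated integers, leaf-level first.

Answer: 85 162 58

Derivation:
L0 (leaves): [18, 85, 99, 84, 76], target index=0
L1: h(18,85)=(18*31+85)%997=643 [pair 0] h(99,84)=(99*31+84)%997=162 [pair 1] h(76,76)=(76*31+76)%997=438 [pair 2] -> [643, 162, 438]
  Sibling for proof at L0: 85
L2: h(643,162)=(643*31+162)%997=155 [pair 0] h(438,438)=(438*31+438)%997=58 [pair 1] -> [155, 58]
  Sibling for proof at L1: 162
L3: h(155,58)=(155*31+58)%997=875 [pair 0] -> [875]
  Sibling for proof at L2: 58
Root: 875
Proof path (sibling hashes from leaf to root): [85, 162, 58]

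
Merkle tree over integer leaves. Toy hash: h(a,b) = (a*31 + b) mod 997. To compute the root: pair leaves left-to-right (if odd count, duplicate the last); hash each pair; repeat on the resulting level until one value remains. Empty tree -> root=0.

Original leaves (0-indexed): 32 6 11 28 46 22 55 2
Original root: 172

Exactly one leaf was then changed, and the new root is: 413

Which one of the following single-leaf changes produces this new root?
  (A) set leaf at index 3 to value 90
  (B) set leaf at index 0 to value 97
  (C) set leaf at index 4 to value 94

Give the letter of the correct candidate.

Answer: B

Derivation:
Original leaves: [32, 6, 11, 28, 46, 22, 55, 2]
Target new root: 413
Try each candidate change and compute the resulting root:
Candidate A: set leaf[3] = 90 -> leaves = [32, 6, 11, 90, 46, 22, 55, 2]
  L0: [32, 6, 11, 90, 46, 22, 55, 2]
  L1: h(32,6)=(32*31+6)%997=1 h(11,90)=(11*31+90)%997=431 h(46,22)=(46*31+22)%997=451 h(55,2)=(55*31+2)%997=710 -> [1, 431, 451, 710]
  L2: h(1,431)=(1*31+431)%997=462 h(451,710)=(451*31+710)%997=733 -> [462, 733]
  L3: h(462,733)=(462*31+733)%997=100 -> [100]
  root = 100 != target 413
Candidate B: set leaf[0] = 97 -> leaves = [97, 6, 11, 28, 46, 22, 55, 2]
  L0: [97, 6, 11, 28, 46, 22, 55, 2]
  L1: h(97,6)=(97*31+6)%997=22 h(11,28)=(11*31+28)%997=369 h(46,22)=(46*31+22)%997=451 h(55,2)=(55*31+2)%997=710 -> [22, 369, 451, 710]
  L2: h(22,369)=(22*31+369)%997=54 h(451,710)=(451*31+710)%997=733 -> [54, 733]
  L3: h(54,733)=(54*31+733)%997=413 -> [413]
  root = 413 == target 413  ** MATCH **
Candidate C: set leaf[4] = 94 -> leaves = [32, 6, 11, 28, 94, 22, 55, 2]
  L0: [32, 6, 11, 28, 94, 22, 55, 2]
  L1: h(32,6)=(32*31+6)%997=1 h(11,28)=(11*31+28)%997=369 h(94,22)=(94*31+22)%997=942 h(55,2)=(55*31+2)%997=710 -> [1, 369, 942, 710]
  L2: h(1,369)=(1*31+369)%997=400 h(942,710)=(942*31+710)%997=2 -> [400, 2]
  L3: h(400,2)=(400*31+2)%997=438 -> [438]
  root = 438 != target 413
Candidate B produces the target root.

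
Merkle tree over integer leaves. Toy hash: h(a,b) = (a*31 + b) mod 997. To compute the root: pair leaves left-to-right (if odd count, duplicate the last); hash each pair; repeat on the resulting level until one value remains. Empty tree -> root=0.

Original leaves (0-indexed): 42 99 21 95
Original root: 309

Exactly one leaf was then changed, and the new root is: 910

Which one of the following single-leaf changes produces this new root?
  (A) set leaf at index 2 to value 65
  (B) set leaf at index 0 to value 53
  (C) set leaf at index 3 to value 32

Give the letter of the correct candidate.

Answer: B

Derivation:
Original leaves: [42, 99, 21, 95]
Target new root: 910
Try each candidate change and compute the resulting root:
Candidate A: set leaf[2] = 65 -> leaves = [42, 99, 65, 95]
  L0: [42, 99, 65, 95]
  L1: h(42,99)=(42*31+99)%997=404 h(65,95)=(65*31+95)%997=116 -> [404, 116]
  L2: h(404,116)=(404*31+116)%997=676 -> [676]
  root = 676 != target 910
Candidate B: set leaf[0] = 53 -> leaves = [53, 99, 21, 95]
  L0: [53, 99, 21, 95]
  L1: h(53,99)=(53*31+99)%997=745 h(21,95)=(21*31+95)%997=746 -> [745, 746]
  L2: h(745,746)=(745*31+746)%997=910 -> [910]
  root = 910 == target 910  ** MATCH **
Candidate C: set leaf[3] = 32 -> leaves = [42, 99, 21, 32]
  L0: [42, 99, 21, 32]
  L1: h(42,99)=(42*31+99)%997=404 h(21,32)=(21*31+32)%997=683 -> [404, 683]
  L2: h(404,683)=(404*31+683)%997=246 -> [246]
  root = 246 != target 910
Candidate B produces the target root.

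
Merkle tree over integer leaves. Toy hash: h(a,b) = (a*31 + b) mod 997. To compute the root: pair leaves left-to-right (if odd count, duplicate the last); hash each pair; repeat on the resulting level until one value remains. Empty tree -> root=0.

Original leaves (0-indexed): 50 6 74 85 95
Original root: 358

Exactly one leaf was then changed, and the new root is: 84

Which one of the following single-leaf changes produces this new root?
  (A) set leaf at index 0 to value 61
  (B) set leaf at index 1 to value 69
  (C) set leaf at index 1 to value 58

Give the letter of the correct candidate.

Answer: B

Derivation:
Original leaves: [50, 6, 74, 85, 95]
Target new root: 84
Try each candidate change and compute the resulting root:
Candidate A: set leaf[0] = 61 -> leaves = [61, 6, 74, 85, 95]
  L0: [61, 6, 74, 85, 95]
  L1: h(61,6)=(61*31+6)%997=900 h(74,85)=(74*31+85)%997=385 h(95,95)=(95*31+95)%997=49 -> [900, 385, 49]
  L2: h(900,385)=(900*31+385)%997=369 h(49,49)=(49*31+49)%997=571 -> [369, 571]
  L3: h(369,571)=(369*31+571)%997=46 -> [46]
  root = 46 != target 84
Candidate B: set leaf[1] = 69 -> leaves = [50, 69, 74, 85, 95]
  L0: [50, 69, 74, 85, 95]
  L1: h(50,69)=(50*31+69)%997=622 h(74,85)=(74*31+85)%997=385 h(95,95)=(95*31+95)%997=49 -> [622, 385, 49]
  L2: h(622,385)=(622*31+385)%997=724 h(49,49)=(49*31+49)%997=571 -> [724, 571]
  L3: h(724,571)=(724*31+571)%997=84 -> [84]
  root = 84 == target 84  ** MATCH **
Candidate C: set leaf[1] = 58 -> leaves = [50, 58, 74, 85, 95]
  L0: [50, 58, 74, 85, 95]
  L1: h(50,58)=(50*31+58)%997=611 h(74,85)=(74*31+85)%997=385 h(95,95)=(95*31+95)%997=49 -> [611, 385, 49]
  L2: h(611,385)=(611*31+385)%997=383 h(49,49)=(49*31+49)%997=571 -> [383, 571]
  L3: h(383,571)=(383*31+571)%997=480 -> [480]
  root = 480 != target 84
Candidate B produces the target root.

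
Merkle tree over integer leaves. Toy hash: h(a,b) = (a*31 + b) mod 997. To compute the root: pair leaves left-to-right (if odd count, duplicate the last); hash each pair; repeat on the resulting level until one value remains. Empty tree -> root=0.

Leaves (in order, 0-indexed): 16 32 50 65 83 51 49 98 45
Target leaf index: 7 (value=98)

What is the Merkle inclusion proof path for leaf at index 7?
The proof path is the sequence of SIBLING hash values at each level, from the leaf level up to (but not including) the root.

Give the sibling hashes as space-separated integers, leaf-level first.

L0 (leaves): [16, 32, 50, 65, 83, 51, 49, 98, 45], target index=7
L1: h(16,32)=(16*31+32)%997=528 [pair 0] h(50,65)=(50*31+65)%997=618 [pair 1] h(83,51)=(83*31+51)%997=630 [pair 2] h(49,98)=(49*31+98)%997=620 [pair 3] h(45,45)=(45*31+45)%997=443 [pair 4] -> [528, 618, 630, 620, 443]
  Sibling for proof at L0: 49
L2: h(528,618)=(528*31+618)%997=37 [pair 0] h(630,620)=(630*31+620)%997=210 [pair 1] h(443,443)=(443*31+443)%997=218 [pair 2] -> [37, 210, 218]
  Sibling for proof at L1: 630
L3: h(37,210)=(37*31+210)%997=360 [pair 0] h(218,218)=(218*31+218)%997=994 [pair 1] -> [360, 994]
  Sibling for proof at L2: 37
L4: h(360,994)=(360*31+994)%997=190 [pair 0] -> [190]
  Sibling for proof at L3: 994
Root: 190
Proof path (sibling hashes from leaf to root): [49, 630, 37, 994]

Answer: 49 630 37 994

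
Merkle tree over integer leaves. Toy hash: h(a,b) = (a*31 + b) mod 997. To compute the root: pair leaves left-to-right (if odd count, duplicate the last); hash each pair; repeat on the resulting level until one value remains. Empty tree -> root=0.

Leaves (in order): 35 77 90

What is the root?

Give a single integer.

Answer: 19

Derivation:
L0: [35, 77, 90]
L1: h(35,77)=(35*31+77)%997=165 h(90,90)=(90*31+90)%997=886 -> [165, 886]
L2: h(165,886)=(165*31+886)%997=19 -> [19]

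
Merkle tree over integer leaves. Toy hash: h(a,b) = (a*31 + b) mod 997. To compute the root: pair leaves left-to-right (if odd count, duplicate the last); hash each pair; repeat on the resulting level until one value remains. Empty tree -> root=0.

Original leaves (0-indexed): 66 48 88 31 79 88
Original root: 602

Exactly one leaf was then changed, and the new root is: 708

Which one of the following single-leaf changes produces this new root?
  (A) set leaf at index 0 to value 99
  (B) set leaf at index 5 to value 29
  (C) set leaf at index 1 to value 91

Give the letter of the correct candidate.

Answer: B

Derivation:
Original leaves: [66, 48, 88, 31, 79, 88]
Target new root: 708
Try each candidate change and compute the resulting root:
Candidate A: set leaf[0] = 99 -> leaves = [99, 48, 88, 31, 79, 88]
  L0: [99, 48, 88, 31, 79, 88]
  L1: h(99,48)=(99*31+48)%997=126 h(88,31)=(88*31+31)%997=765 h(79,88)=(79*31+88)%997=543 -> [126, 765, 543]
  L2: h(126,765)=(126*31+765)%997=683 h(543,543)=(543*31+543)%997=427 -> [683, 427]
  L3: h(683,427)=(683*31+427)%997=663 -> [663]
  root = 663 != target 708
Candidate B: set leaf[5] = 29 -> leaves = [66, 48, 88, 31, 79, 29]
  L0: [66, 48, 88, 31, 79, 29]
  L1: h(66,48)=(66*31+48)%997=100 h(88,31)=(88*31+31)%997=765 h(79,29)=(79*31+29)%997=484 -> [100, 765, 484]
  L2: h(100,765)=(100*31+765)%997=874 h(484,484)=(484*31+484)%997=533 -> [874, 533]
  L3: h(874,533)=(874*31+533)%997=708 -> [708]
  root = 708 == target 708  ** MATCH **
Candidate C: set leaf[1] = 91 -> leaves = [66, 91, 88, 31, 79, 88]
  L0: [66, 91, 88, 31, 79, 88]
  L1: h(66,91)=(66*31+91)%997=143 h(88,31)=(88*31+31)%997=765 h(79,88)=(79*31+88)%997=543 -> [143, 765, 543]
  L2: h(143,765)=(143*31+765)%997=213 h(543,543)=(543*31+543)%997=427 -> [213, 427]
  L3: h(213,427)=(213*31+427)%997=51 -> [51]
  root = 51 != target 708
Candidate B produces the target root.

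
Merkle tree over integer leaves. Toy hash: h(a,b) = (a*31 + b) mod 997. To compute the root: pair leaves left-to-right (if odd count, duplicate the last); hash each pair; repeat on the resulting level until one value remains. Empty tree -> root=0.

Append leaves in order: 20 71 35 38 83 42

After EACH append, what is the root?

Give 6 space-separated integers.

After append 20 (leaves=[20]):
  L0: [20]
  root=20
After append 71 (leaves=[20, 71]):
  L0: [20, 71]
  L1: h(20,71)=(20*31+71)%997=691 -> [691]
  root=691
After append 35 (leaves=[20, 71, 35]):
  L0: [20, 71, 35]
  L1: h(20,71)=(20*31+71)%997=691 h(35,35)=(35*31+35)%997=123 -> [691, 123]
  L2: h(691,123)=(691*31+123)%997=607 -> [607]
  root=607
After append 38 (leaves=[20, 71, 35, 38]):
  L0: [20, 71, 35, 38]
  L1: h(20,71)=(20*31+71)%997=691 h(35,38)=(35*31+38)%997=126 -> [691, 126]
  L2: h(691,126)=(691*31+126)%997=610 -> [610]
  root=610
After append 83 (leaves=[20, 71, 35, 38, 83]):
  L0: [20, 71, 35, 38, 83]
  L1: h(20,71)=(20*31+71)%997=691 h(35,38)=(35*31+38)%997=126 h(83,83)=(83*31+83)%997=662 -> [691, 126, 662]
  L2: h(691,126)=(691*31+126)%997=610 h(662,662)=(662*31+662)%997=247 -> [610, 247]
  L3: h(610,247)=(610*31+247)%997=214 -> [214]
  root=214
After append 42 (leaves=[20, 71, 35, 38, 83, 42]):
  L0: [20, 71, 35, 38, 83, 42]
  L1: h(20,71)=(20*31+71)%997=691 h(35,38)=(35*31+38)%997=126 h(83,42)=(83*31+42)%997=621 -> [691, 126, 621]
  L2: h(691,126)=(691*31+126)%997=610 h(621,621)=(621*31+621)%997=929 -> [610, 929]
  L3: h(610,929)=(610*31+929)%997=896 -> [896]
  root=896

Answer: 20 691 607 610 214 896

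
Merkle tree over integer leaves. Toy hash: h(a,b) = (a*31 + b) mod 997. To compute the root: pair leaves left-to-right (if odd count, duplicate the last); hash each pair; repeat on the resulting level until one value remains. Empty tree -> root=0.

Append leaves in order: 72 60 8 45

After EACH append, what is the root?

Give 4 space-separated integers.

Answer: 72 298 521 558

Derivation:
After append 72 (leaves=[72]):
  L0: [72]
  root=72
After append 60 (leaves=[72, 60]):
  L0: [72, 60]
  L1: h(72,60)=(72*31+60)%997=298 -> [298]
  root=298
After append 8 (leaves=[72, 60, 8]):
  L0: [72, 60, 8]
  L1: h(72,60)=(72*31+60)%997=298 h(8,8)=(8*31+8)%997=256 -> [298, 256]
  L2: h(298,256)=(298*31+256)%997=521 -> [521]
  root=521
After append 45 (leaves=[72, 60, 8, 45]):
  L0: [72, 60, 8, 45]
  L1: h(72,60)=(72*31+60)%997=298 h(8,45)=(8*31+45)%997=293 -> [298, 293]
  L2: h(298,293)=(298*31+293)%997=558 -> [558]
  root=558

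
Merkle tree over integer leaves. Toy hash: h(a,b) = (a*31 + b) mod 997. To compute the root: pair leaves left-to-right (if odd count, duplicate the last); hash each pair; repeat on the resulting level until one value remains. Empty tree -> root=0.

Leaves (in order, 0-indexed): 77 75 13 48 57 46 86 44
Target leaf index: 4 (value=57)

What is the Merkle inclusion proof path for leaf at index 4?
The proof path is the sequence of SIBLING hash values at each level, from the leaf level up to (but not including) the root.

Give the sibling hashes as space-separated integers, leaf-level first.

Answer: 46 716 4

Derivation:
L0 (leaves): [77, 75, 13, 48, 57, 46, 86, 44], target index=4
L1: h(77,75)=(77*31+75)%997=468 [pair 0] h(13,48)=(13*31+48)%997=451 [pair 1] h(57,46)=(57*31+46)%997=816 [pair 2] h(86,44)=(86*31+44)%997=716 [pair 3] -> [468, 451, 816, 716]
  Sibling for proof at L0: 46
L2: h(468,451)=(468*31+451)%997=4 [pair 0] h(816,716)=(816*31+716)%997=90 [pair 1] -> [4, 90]
  Sibling for proof at L1: 716
L3: h(4,90)=(4*31+90)%997=214 [pair 0] -> [214]
  Sibling for proof at L2: 4
Root: 214
Proof path (sibling hashes from leaf to root): [46, 716, 4]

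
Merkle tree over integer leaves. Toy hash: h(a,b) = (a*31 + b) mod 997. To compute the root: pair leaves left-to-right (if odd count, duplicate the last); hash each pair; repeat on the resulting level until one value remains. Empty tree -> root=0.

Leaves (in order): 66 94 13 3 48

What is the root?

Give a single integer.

L0: [66, 94, 13, 3, 48]
L1: h(66,94)=(66*31+94)%997=146 h(13,3)=(13*31+3)%997=406 h(48,48)=(48*31+48)%997=539 -> [146, 406, 539]
L2: h(146,406)=(146*31+406)%997=944 h(539,539)=(539*31+539)%997=299 -> [944, 299]
L3: h(944,299)=(944*31+299)%997=650 -> [650]

Answer: 650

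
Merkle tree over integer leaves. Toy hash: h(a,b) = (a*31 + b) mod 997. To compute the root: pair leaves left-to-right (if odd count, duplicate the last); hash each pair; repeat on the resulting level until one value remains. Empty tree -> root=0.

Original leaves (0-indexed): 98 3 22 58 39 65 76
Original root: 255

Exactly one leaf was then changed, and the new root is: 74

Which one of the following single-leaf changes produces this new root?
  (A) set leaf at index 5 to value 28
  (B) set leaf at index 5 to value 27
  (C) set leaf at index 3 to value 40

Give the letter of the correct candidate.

Answer: B

Derivation:
Original leaves: [98, 3, 22, 58, 39, 65, 76]
Target new root: 74
Try each candidate change and compute the resulting root:
Candidate A: set leaf[5] = 28 -> leaves = [98, 3, 22, 58, 39, 28, 76]
  L0: [98, 3, 22, 58, 39, 28, 76]
  L1: h(98,3)=(98*31+3)%997=50 h(22,58)=(22*31+58)%997=740 h(39,28)=(39*31+28)%997=240 h(76,76)=(76*31+76)%997=438 -> [50, 740, 240, 438]
  L2: h(50,740)=(50*31+740)%997=296 h(240,438)=(240*31+438)%997=899 -> [296, 899]
  L3: h(296,899)=(296*31+899)%997=105 -> [105]
  root = 105 != target 74
Candidate B: set leaf[5] = 27 -> leaves = [98, 3, 22, 58, 39, 27, 76]
  L0: [98, 3, 22, 58, 39, 27, 76]
  L1: h(98,3)=(98*31+3)%997=50 h(22,58)=(22*31+58)%997=740 h(39,27)=(39*31+27)%997=239 h(76,76)=(76*31+76)%997=438 -> [50, 740, 239, 438]
  L2: h(50,740)=(50*31+740)%997=296 h(239,438)=(239*31+438)%997=868 -> [296, 868]
  L3: h(296,868)=(296*31+868)%997=74 -> [74]
  root = 74 == target 74  ** MATCH **
Candidate C: set leaf[3] = 40 -> leaves = [98, 3, 22, 40, 39, 65, 76]
  L0: [98, 3, 22, 40, 39, 65, 76]
  L1: h(98,3)=(98*31+3)%997=50 h(22,40)=(22*31+40)%997=722 h(39,65)=(39*31+65)%997=277 h(76,76)=(76*31+76)%997=438 -> [50, 722, 277, 438]
  L2: h(50,722)=(50*31+722)%997=278 h(277,438)=(277*31+438)%997=52 -> [278, 52]
  L3: h(278,52)=(278*31+52)%997=694 -> [694]
  root = 694 != target 74
Candidate B produces the target root.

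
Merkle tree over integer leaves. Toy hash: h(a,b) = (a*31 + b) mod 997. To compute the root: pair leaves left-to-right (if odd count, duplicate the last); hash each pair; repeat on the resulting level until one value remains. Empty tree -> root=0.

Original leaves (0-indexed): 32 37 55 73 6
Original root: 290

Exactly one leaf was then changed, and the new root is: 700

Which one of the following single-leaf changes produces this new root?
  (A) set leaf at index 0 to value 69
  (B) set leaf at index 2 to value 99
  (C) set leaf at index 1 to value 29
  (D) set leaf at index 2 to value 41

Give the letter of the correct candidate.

Original leaves: [32, 37, 55, 73, 6]
Target new root: 700
Try each candidate change and compute the resulting root:
Candidate A: set leaf[0] = 69 -> leaves = [69, 37, 55, 73, 6]
  L0: [69, 37, 55, 73, 6]
  L1: h(69,37)=(69*31+37)%997=182 h(55,73)=(55*31+73)%997=781 h(6,6)=(6*31+6)%997=192 -> [182, 781, 192]
  L2: h(182,781)=(182*31+781)%997=441 h(192,192)=(192*31+192)%997=162 -> [441, 162]
  L3: h(441,162)=(441*31+162)%997=872 -> [872]
  root = 872 != target 700
Candidate B: set leaf[2] = 99 -> leaves = [32, 37, 99, 73, 6]
  L0: [32, 37, 99, 73, 6]
  L1: h(32,37)=(32*31+37)%997=32 h(99,73)=(99*31+73)%997=151 h(6,6)=(6*31+6)%997=192 -> [32, 151, 192]
  L2: h(32,151)=(32*31+151)%997=146 h(192,192)=(192*31+192)%997=162 -> [146, 162]
  L3: h(146,162)=(146*31+162)%997=700 -> [700]
  root = 700 == target 700  ** MATCH **
Candidate C: set leaf[1] = 29 -> leaves = [32, 29, 55, 73, 6]
  L0: [32, 29, 55, 73, 6]
  L1: h(32,29)=(32*31+29)%997=24 h(55,73)=(55*31+73)%997=781 h(6,6)=(6*31+6)%997=192 -> [24, 781, 192]
  L2: h(24,781)=(24*31+781)%997=528 h(192,192)=(192*31+192)%997=162 -> [528, 162]
  L3: h(528,162)=(528*31+162)%997=578 -> [578]
  root = 578 != target 700
Candidate D: set leaf[2] = 41 -> leaves = [32, 37, 41, 73, 6]
  L0: [32, 37, 41, 73, 6]
  L1: h(32,37)=(32*31+37)%997=32 h(41,73)=(41*31+73)%997=347 h(6,6)=(6*31+6)%997=192 -> [32, 347, 192]
  L2: h(32,347)=(32*31+347)%997=342 h(192,192)=(192*31+192)%997=162 -> [342, 162]
  L3: h(342,162)=(342*31+162)%997=794 -> [794]
  root = 794 != target 700
Candidate B produces the target root.

Answer: B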